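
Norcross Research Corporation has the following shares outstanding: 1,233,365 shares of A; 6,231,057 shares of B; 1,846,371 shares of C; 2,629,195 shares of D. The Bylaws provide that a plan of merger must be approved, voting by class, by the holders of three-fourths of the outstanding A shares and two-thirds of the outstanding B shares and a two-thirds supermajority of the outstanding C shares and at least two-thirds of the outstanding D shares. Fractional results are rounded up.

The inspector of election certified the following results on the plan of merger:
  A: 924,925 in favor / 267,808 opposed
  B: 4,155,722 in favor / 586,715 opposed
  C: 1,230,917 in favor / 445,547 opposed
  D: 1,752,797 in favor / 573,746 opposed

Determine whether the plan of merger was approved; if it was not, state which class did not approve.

Not approved — the A shares did not give the required vote.

A: 3/4 of 1233365 = 925023.75, rounded up to 925024; 925,024 required, 924,925 in favor — not approved.
B: 2/3 of 6231057 = 4154038; 4,154,038 required, 4,155,722 in favor — approved.
C: 2/3 of 1846371 = 1230914; 1,230,914 required, 1,230,917 in favor — approved.
D: 2/3 of 2629195 = 1752796.67, rounded up to 1752797; 1,752,797 required, 1,752,797 in favor — approved.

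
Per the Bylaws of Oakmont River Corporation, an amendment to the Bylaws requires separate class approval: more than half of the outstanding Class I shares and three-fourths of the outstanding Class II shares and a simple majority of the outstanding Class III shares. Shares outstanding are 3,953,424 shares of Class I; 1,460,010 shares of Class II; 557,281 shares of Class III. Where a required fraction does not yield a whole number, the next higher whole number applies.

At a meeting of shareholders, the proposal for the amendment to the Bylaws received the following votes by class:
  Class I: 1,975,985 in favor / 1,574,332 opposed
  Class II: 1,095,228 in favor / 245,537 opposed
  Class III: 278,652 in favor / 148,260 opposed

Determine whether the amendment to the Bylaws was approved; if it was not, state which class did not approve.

Class I: a majority of 3953424 is 1976713; 1,976,713 required, 1,975,985 in favor — not approved.
Class II: 3/4 of 1460010 = 1095007.50, rounded up to 1095008; 1,095,008 required, 1,095,228 in favor — approved.
Class III: a majority of 557281 is 278641; 278,641 required, 278,652 in favor — approved.

Not approved — the Class I shares did not give the required vote.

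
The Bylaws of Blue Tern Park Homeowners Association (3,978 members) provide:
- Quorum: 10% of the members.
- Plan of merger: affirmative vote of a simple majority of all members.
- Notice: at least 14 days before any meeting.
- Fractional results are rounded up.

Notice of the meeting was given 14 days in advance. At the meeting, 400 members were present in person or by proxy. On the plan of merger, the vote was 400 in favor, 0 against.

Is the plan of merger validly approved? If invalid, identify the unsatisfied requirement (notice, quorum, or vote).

Invalid — vote requirement not satisfied.

Notice: 14 days given; 14 required. Satisfied.
Quorum: 10% of 3,978 = 397.80, rounded up to 398; 400 present. Satisfied.
Vote: requires a majority of all members (3,978); a majority of 3978 is 1990, so 1,990 needed; 400 in favor. Not satisfied.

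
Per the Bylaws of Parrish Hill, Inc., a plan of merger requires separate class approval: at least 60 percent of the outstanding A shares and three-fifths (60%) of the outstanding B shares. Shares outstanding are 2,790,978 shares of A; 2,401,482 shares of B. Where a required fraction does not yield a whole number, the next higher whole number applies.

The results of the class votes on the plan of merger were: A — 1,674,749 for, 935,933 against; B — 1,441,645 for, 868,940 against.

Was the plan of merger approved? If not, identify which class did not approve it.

Approved — every class gave the required vote.

A: 3/5 of 2790978 = 1674586.80, rounded up to 1674587; 1,674,587 required, 1,674,749 in favor — approved.
B: 3/5 of 2401482 = 1440889.20, rounded up to 1440890; 1,440,890 required, 1,441,645 in favor — approved.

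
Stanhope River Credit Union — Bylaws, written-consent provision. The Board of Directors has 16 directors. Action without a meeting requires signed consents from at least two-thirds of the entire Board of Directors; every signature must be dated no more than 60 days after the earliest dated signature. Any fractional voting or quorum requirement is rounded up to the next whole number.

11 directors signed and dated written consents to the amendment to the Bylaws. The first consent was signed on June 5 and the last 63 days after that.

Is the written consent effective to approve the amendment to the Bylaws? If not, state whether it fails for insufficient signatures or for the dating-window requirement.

Not effective — dating-window requirement not satisfied.

Signatures required: at least two-thirds of 16 — 2/3 of 16 = 10.67, rounded up to 11, so 11 needed; 11 signed. Sufficient.
Dating window: the latest signature is 63 days after the earliest; the limit is 60 days. Outside the window.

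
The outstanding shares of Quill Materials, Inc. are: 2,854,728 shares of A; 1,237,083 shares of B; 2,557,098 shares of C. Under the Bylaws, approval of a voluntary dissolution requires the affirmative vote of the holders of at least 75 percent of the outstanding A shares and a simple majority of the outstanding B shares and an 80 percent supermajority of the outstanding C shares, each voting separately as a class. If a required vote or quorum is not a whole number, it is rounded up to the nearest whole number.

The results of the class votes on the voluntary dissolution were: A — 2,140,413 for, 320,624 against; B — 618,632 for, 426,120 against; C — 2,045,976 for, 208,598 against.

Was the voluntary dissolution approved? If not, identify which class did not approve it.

A: 3/4 of 2854728 = 2141046; 2,141,046 required, 2,140,413 in favor — not approved.
B: a majority of 1237083 is 618542; 618,542 required, 618,632 in favor — approved.
C: 4/5 of 2557098 = 2045678.40, rounded up to 2045679; 2,045,679 required, 2,045,976 in favor — approved.

Not approved — the A shares did not give the required vote.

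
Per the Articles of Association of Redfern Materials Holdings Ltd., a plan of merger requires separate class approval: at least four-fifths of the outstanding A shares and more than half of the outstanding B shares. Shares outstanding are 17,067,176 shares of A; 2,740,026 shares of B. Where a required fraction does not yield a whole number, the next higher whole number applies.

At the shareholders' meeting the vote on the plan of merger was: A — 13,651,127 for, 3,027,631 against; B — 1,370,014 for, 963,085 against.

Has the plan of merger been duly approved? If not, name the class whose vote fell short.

Not approved — the A shares did not give the required vote.

A: 4/5 of 17067176 = 13653740.80, rounded up to 13653741; 13,653,741 required, 13,651,127 in favor — not approved.
B: a majority of 2740026 is 1370014; 1,370,014 required, 1,370,014 in favor — approved.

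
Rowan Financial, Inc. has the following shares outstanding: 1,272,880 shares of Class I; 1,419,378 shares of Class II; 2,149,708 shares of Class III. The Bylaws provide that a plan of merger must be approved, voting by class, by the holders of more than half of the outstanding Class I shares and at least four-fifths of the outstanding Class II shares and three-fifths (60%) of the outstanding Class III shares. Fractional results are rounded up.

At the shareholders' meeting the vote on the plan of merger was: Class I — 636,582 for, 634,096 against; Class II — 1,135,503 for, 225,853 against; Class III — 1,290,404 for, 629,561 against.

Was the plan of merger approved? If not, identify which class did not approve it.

Approved — every class gave the required vote.

Class I: a majority of 1272880 is 636441; 636,441 required, 636,582 in favor — approved.
Class II: 4/5 of 1419378 = 1135502.40, rounded up to 1135503; 1,135,503 required, 1,135,503 in favor — approved.
Class III: 3/5 of 2149708 = 1289824.80, rounded up to 1289825; 1,289,825 required, 1,290,404 in favor — approved.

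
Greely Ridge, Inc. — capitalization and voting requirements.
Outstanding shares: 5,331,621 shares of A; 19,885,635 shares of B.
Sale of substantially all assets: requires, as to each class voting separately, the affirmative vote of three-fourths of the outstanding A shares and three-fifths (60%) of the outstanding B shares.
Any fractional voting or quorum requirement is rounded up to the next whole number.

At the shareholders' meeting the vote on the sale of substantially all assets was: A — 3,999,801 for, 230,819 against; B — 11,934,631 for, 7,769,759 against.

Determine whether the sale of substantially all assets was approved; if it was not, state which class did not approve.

Approved — every class gave the required vote.

A: 3/4 of 5331621 = 3998715.75, rounded up to 3998716; 3,998,716 required, 3,999,801 in favor — approved.
B: 3/5 of 19885635 = 11931381; 11,931,381 required, 11,934,631 in favor — approved.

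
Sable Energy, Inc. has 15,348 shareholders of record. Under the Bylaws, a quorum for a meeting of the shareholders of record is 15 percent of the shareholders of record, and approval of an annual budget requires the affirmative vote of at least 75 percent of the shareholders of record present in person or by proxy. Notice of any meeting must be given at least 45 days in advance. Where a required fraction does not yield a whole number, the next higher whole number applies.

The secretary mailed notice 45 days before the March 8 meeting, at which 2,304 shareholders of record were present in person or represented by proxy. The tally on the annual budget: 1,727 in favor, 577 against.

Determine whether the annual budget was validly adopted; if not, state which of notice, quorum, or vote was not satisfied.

Notice: 45 days given; 45 required. Satisfied.
Quorum: 15% of 15,348 = 2,302.20, rounded up to 2,303; 2,304 present. Satisfied.
Vote: requires three-fourths of those present (2,304); 3/4 of 2304 = 1728, so 1,728 needed; 1,727 in favor. Not satisfied.

Invalid — vote requirement not satisfied.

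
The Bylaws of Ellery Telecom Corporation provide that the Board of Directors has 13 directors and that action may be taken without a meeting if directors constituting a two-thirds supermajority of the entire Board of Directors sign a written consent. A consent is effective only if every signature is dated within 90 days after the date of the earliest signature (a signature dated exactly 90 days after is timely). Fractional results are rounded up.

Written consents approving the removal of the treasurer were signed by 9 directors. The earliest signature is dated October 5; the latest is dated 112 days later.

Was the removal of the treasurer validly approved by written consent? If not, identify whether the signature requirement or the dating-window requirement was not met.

Signatures required: a two-thirds supermajority of 13 — 2/3 of 13 = 8.67, rounded up to 9, so 9 needed; 9 signed. Sufficient.
Dating window: the latest signature is 112 days after the earliest; the limit is 90 days. Outside the window.

Not effective — dating-window requirement not satisfied.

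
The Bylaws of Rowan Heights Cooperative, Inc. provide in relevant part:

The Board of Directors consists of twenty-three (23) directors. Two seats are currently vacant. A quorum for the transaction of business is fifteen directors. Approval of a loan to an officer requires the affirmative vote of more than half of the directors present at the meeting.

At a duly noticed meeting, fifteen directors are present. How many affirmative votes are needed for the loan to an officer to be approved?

The loan to an officer requires a majority of the directors present (15).
A majority of 15 is 8.

8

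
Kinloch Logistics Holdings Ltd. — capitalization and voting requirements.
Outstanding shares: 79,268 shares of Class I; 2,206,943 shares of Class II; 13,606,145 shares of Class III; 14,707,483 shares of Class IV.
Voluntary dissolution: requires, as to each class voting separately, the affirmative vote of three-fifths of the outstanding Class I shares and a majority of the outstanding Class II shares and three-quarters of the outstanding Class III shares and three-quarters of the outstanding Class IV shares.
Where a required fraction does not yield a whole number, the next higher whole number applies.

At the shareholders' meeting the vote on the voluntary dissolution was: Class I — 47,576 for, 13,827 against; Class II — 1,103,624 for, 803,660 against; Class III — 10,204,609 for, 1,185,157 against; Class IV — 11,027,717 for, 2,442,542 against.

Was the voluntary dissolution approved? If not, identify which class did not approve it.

Not approved — the Class IV shares did not give the required vote.

Class I: 3/5 of 79268 = 47560.80, rounded up to 47561; 47,561 required, 47,576 in favor — approved.
Class II: a majority of 2206943 is 1103472; 1,103,472 required, 1,103,624 in favor — approved.
Class III: 3/4 of 13606145 = 10204608.75, rounded up to 10204609; 10,204,609 required, 10,204,609 in favor — approved.
Class IV: 3/4 of 14707483 = 11030612.25, rounded up to 11030613; 11,030,613 required, 11,027,717 in favor — not approved.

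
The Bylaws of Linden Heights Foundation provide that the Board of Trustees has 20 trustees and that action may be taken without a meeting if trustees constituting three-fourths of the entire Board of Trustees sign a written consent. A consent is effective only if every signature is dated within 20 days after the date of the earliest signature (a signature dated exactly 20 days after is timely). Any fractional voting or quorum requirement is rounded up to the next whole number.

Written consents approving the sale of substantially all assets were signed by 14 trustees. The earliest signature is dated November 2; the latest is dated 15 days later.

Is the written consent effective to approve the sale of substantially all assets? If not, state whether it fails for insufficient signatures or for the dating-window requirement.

Not effective — insufficient signatures.

Signatures required: three-fourths of 20 — 3/4 of 20 = 15, so 15 needed; 14 signed. Insufficient.
Dating window: the latest signature is 15 days after the earliest; the limit is 20 days. Within the window.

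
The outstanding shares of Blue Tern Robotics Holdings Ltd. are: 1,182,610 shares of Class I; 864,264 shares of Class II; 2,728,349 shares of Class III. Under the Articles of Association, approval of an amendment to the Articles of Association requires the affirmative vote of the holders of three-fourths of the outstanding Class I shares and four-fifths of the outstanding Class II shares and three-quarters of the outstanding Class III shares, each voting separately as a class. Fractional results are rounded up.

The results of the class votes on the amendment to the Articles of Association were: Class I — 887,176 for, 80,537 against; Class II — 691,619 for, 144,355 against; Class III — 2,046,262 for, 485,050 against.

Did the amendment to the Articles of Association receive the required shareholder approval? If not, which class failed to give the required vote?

Approved — every class gave the required vote.

Class I: 3/4 of 1182610 = 886957.50, rounded up to 886958; 886,958 required, 887,176 in favor — approved.
Class II: 4/5 of 864264 = 691411.20, rounded up to 691412; 691,412 required, 691,619 in favor — approved.
Class III: 3/4 of 2728349 = 2046261.75, rounded up to 2046262; 2,046,262 required, 2,046,262 in favor — approved.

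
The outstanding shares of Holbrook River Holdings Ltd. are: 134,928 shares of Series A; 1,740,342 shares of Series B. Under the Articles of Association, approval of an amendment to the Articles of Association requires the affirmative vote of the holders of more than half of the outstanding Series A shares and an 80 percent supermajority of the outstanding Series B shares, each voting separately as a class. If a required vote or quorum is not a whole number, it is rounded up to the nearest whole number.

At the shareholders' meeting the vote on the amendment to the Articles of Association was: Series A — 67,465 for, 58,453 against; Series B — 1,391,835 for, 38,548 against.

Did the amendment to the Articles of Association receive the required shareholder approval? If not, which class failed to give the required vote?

Series A: a majority of 134928 is 67465; 67,465 required, 67,465 in favor — approved.
Series B: 4/5 of 1740342 = 1392273.60, rounded up to 1392274; 1,392,274 required, 1,391,835 in favor — not approved.

Not approved — the Series B shares did not give the required vote.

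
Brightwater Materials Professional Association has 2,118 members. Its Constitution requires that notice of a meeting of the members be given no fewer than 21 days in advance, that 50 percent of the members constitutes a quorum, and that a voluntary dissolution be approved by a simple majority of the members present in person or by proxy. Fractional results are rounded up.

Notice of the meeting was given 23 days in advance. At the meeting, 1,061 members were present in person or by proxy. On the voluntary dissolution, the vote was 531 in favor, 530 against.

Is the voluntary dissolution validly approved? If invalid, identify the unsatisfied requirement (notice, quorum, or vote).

Valid — all requirements satisfied.

Notice: 23 days given; 21 required. Satisfied.
Quorum: 50% of 2,118 = 1,059; 1,061 present. Satisfied.
Vote: requires a majority of those present (1,061); a majority of 1061 is 531, so 531 needed; 531 in favor. Satisfied.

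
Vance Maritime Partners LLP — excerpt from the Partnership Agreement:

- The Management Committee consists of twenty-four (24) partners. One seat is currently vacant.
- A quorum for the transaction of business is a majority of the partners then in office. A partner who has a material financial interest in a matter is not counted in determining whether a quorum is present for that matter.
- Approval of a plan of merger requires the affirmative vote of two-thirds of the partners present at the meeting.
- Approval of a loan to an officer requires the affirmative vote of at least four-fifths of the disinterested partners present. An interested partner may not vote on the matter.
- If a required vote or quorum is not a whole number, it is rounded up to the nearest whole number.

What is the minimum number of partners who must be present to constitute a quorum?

A majority of 23 is 12.

12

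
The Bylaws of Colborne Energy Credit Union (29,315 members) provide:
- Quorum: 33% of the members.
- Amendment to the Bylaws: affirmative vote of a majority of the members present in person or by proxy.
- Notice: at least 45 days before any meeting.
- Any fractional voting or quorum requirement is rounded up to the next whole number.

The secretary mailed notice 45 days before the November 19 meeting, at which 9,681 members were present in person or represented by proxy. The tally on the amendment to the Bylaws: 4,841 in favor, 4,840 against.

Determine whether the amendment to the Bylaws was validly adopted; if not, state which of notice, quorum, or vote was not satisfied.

Valid — all requirements satisfied.

Notice: 45 days given; 45 required. Satisfied.
Quorum: 33% of 29,315 = 9,673.95, rounded up to 9,674; 9,681 present. Satisfied.
Vote: requires a majority of those present (9,681); a majority of 9681 is 4841, so 4,841 needed; 4,841 in favor. Satisfied.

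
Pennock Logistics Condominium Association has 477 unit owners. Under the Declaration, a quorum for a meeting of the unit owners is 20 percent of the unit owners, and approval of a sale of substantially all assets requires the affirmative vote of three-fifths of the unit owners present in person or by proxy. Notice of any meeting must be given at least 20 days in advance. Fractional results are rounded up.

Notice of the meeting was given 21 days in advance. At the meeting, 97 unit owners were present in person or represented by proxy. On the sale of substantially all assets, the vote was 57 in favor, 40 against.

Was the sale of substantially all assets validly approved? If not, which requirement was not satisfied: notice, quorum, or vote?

Notice: 21 days given; 20 required. Satisfied.
Quorum: 20% of 477 = 95.40, rounded up to 96; 97 present. Satisfied.
Vote: requires three-fifths of those present (97); 3/5 of 97 = 58.20, rounded up to 59, so 59 needed; 57 in favor. Not satisfied.

Invalid — vote requirement not satisfied.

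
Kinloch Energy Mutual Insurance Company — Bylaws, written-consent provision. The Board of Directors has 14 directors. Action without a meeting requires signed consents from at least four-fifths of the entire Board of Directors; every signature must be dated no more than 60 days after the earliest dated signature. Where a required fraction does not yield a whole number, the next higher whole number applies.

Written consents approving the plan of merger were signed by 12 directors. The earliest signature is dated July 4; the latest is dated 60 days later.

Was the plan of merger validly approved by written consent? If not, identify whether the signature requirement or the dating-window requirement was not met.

Effective — both the signature and dating-window requirements are satisfied.

Signatures required: at least four-fifths of 14 — 4/5 of 14 = 11.20, rounded up to 12, so 12 needed; 12 signed. Sufficient.
Dating window: the latest signature is 60 days after the earliest; the limit is 60 days. Within the window.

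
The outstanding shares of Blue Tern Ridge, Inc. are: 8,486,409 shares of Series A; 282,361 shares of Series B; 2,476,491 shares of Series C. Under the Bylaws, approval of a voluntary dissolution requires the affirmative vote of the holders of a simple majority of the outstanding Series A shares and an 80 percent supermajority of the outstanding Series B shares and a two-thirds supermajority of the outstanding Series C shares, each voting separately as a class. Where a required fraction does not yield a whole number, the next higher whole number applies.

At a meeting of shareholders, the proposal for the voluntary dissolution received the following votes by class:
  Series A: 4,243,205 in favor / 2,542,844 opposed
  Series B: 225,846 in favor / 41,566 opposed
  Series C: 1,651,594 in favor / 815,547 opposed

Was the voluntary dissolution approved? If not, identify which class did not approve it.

Series A: a majority of 8486409 is 4243205; 4,243,205 required, 4,243,205 in favor — approved.
Series B: 4/5 of 282361 = 225888.80, rounded up to 225889; 225,889 required, 225,846 in favor — not approved.
Series C: 2/3 of 2476491 = 1650994; 1,650,994 required, 1,651,594 in favor — approved.

Not approved — the Series B shares did not give the required vote.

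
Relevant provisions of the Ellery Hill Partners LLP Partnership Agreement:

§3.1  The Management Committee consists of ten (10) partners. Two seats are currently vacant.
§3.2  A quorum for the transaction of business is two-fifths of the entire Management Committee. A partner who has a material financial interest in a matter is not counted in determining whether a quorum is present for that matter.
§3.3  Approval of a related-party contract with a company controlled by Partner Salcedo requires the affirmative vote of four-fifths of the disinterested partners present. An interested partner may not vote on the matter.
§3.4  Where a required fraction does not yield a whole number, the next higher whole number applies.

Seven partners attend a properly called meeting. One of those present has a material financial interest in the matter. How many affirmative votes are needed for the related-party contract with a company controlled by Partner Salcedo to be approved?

5

The related-party contract with a company controlled by Partner Salcedo requires four-fifths of the disinterested partners present (7 − 1 = 6).
4/5 of 6 = 4.80, rounded up to 5.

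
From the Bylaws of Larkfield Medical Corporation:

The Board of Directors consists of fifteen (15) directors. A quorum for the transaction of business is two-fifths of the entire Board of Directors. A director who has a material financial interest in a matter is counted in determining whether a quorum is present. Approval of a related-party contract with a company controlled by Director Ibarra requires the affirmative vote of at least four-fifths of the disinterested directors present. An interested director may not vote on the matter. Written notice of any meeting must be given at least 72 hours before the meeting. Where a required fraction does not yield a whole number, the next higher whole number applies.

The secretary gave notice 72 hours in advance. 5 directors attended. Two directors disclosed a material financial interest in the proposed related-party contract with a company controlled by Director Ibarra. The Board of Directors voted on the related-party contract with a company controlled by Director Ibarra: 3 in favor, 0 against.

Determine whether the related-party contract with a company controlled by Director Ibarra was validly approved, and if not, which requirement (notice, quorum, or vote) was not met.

Notice: 72 hours given; 72 required (72 ≥ 72). Satisfied.
Quorum: 5 present (interested directors count toward quorum); quorum is 6. Not satisfied.
Vote: the related-party contract with a company controlled by Director Ibarra requires four-fifths of the disinterested directors present (5 − 2 = 3). 4/5 of 3 = 2.40, rounded up to 3, so 3 affirmative votes are needed; 3 voted in favor. Satisfied. (Moot — without a quorum no business can be validly transacted.)

Invalid — quorum requirement not satisfied.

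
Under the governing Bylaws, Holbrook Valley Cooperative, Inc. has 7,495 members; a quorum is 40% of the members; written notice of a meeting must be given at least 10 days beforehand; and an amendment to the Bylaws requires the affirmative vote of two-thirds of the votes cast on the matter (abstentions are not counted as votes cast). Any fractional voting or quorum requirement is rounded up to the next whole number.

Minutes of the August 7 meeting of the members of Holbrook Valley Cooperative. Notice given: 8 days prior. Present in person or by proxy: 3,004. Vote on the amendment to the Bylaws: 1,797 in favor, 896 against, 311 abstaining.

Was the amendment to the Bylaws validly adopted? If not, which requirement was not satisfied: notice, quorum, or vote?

Notice: 8 days given; 10 required. Not satisfied.
Quorum: 40% of 7,495 = 2,998; 3,004 present. Satisfied.
Vote: requires two-thirds of the votes cast (3,004 − 311 abstaining = 2,693); 2/3 of 2693 = 1795.33, rounded up to 1796, so 1,796 needed; 1,797 in favor. Satisfied.

Invalid — notice requirement not satisfied.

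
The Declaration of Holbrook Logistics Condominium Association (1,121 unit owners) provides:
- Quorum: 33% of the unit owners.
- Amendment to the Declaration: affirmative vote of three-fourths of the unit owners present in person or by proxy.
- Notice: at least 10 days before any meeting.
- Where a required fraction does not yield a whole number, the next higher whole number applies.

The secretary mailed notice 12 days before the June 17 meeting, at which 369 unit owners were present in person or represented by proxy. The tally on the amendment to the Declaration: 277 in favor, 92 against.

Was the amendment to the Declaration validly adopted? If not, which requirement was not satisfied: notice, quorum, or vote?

Notice: 12 days given; 10 required. Satisfied.
Quorum: 33% of 1,121 = 369.93, rounded up to 370; 369 present. Not satisfied.
Vote: requires three-fourths of those present (369); 3/4 of 369 = 276.75, rounded up to 277, so 277 needed; 277 in favor. Satisfied.

Invalid — quorum requirement not satisfied.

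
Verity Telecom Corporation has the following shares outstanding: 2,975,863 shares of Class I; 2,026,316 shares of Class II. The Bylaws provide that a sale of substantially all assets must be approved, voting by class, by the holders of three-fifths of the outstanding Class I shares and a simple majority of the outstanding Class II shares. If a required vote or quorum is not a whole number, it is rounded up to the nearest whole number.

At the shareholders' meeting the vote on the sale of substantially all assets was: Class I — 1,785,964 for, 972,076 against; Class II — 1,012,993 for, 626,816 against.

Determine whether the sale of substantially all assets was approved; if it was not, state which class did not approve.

Class I: 3/5 of 2975863 = 1785517.80, rounded up to 1785518; 1,785,518 required, 1,785,964 in favor — approved.
Class II: a majority of 2026316 is 1013159; 1,013,159 required, 1,012,993 in favor — not approved.

Not approved — the Class II shares did not give the required vote.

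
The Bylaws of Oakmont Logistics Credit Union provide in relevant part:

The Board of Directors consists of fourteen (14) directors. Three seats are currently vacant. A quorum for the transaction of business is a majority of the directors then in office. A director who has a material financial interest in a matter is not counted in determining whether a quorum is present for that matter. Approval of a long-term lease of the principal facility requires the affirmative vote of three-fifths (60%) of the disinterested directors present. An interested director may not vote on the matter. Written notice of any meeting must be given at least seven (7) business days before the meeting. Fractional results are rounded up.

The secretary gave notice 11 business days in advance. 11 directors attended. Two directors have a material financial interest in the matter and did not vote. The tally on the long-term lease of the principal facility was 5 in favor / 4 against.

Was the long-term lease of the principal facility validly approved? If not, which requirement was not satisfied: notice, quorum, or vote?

Invalid — vote requirement not satisfied.

Notice: 11 business days given; 7 required (11 ≥ 7). Satisfied.
Quorum: 11 present, but the 2 interested directors do not count, leaving 9. Quorum is 6. Satisfied.
Vote: the long-term lease of the principal facility requires three-fifths of the disinterested directors present (11 − 2 = 9). 3/5 of 9 = 5.40, rounded up to 6, so 6 affirmative votes are needed; 5 voted in favor. Not satisfied.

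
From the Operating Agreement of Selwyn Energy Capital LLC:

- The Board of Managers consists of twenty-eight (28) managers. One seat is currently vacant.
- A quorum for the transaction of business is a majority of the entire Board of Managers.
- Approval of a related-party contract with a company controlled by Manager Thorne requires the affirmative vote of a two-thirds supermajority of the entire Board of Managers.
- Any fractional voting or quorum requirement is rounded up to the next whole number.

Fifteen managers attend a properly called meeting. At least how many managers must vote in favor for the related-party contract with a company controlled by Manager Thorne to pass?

19

The related-party contract with a company controlled by Manager Thorne requires two-thirds of the entire Board of Managers (28).
2/3 of 28 = 18.67, rounded up to 19.
(Only 15 can vote, so the related-party contract with a company controlled by Manager Thorne cannot pass at this meeting, but the required vote is still 19.)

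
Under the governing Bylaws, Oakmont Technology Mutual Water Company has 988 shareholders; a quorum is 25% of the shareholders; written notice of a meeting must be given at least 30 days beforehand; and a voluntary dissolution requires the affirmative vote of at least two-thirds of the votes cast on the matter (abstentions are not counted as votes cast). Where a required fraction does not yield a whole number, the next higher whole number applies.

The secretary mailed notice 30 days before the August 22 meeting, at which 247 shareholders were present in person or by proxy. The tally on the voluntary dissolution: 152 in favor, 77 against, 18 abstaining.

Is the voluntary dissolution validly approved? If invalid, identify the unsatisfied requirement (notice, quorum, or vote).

Invalid — vote requirement not satisfied.

Notice: 30 days given; 30 required. Satisfied.
Quorum: 25% of 988 = 247; 247 present. Satisfied.
Vote: requires two-thirds of the votes cast (247 − 18 abstaining = 229); 2/3 of 229 = 152.67, rounded up to 153, so 153 needed; 152 in favor. Not satisfied.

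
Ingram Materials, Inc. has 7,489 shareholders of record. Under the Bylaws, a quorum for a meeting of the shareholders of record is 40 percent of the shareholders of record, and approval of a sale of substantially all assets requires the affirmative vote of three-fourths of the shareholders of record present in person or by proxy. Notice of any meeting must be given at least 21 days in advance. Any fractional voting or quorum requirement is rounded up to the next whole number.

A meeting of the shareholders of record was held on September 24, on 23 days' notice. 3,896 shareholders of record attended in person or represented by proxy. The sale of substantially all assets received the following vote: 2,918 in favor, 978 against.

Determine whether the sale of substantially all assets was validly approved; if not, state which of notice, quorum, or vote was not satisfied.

Invalid — vote requirement not satisfied.

Notice: 23 days given; 21 required. Satisfied.
Quorum: 40% of 7,489 = 2,995.60, rounded up to 2,996; 3,896 present. Satisfied.
Vote: requires three-fourths of those present (3,896); 3/4 of 3896 = 2922, so 2,922 needed; 2,918 in favor. Not satisfied.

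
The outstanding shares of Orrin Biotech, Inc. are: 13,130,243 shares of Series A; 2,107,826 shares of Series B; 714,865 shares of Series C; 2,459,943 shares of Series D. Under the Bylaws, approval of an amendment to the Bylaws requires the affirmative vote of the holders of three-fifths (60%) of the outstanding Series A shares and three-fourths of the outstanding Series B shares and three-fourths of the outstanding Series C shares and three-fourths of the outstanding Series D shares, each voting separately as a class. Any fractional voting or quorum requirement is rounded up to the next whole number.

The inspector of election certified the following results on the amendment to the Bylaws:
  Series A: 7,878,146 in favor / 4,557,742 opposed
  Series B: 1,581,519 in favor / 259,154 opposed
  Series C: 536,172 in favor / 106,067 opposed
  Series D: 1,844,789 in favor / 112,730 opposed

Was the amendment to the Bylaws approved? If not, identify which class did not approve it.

Series A: 3/5 of 13130243 = 7878145.80, rounded up to 7878146; 7,878,146 required, 7,878,146 in favor — approved.
Series B: 3/4 of 2107826 = 1580869.50, rounded up to 1580870; 1,580,870 required, 1,581,519 in favor — approved.
Series C: 3/4 of 714865 = 536148.75, rounded up to 536149; 536,149 required, 536,172 in favor — approved.
Series D: 3/4 of 2459943 = 1844957.25, rounded up to 1844958; 1,844,958 required, 1,844,789 in favor — not approved.

Not approved — the Series D shares did not give the required vote.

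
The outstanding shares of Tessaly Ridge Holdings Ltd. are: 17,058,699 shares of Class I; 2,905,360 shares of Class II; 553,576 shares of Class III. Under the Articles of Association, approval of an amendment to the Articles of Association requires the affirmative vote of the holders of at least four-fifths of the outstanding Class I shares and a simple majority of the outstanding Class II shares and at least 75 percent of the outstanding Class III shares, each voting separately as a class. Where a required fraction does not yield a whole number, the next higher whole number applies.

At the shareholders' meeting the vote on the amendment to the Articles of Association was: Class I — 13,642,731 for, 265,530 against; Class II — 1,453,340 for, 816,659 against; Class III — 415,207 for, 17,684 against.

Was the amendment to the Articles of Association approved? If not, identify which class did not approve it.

Class I: 4/5 of 17058699 = 13646959.20, rounded up to 13646960; 13,646,960 required, 13,642,731 in favor — not approved.
Class II: a majority of 2905360 is 1452681; 1,452,681 required, 1,453,340 in favor — approved.
Class III: 3/4 of 553576 = 415182; 415,182 required, 415,207 in favor — approved.

Not approved — the Class I shares did not give the required vote.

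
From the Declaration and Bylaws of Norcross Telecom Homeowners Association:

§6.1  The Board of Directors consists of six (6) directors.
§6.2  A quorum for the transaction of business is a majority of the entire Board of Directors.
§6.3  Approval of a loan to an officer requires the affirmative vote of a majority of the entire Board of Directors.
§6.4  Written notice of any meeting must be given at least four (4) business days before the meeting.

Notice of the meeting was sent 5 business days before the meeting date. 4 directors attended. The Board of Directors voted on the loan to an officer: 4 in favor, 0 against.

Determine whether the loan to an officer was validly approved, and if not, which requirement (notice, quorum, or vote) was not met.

Notice: 5 business days given; 4 required (5 ≥ 4). Satisfied.
Quorum: 4 present; quorum is 4. Satisfied.
Vote: the loan to an officer requires a majority of the entire Board of Directors (6). A majority of 6 is 4, so 4 affirmative votes are needed; 4 voted in favor. Satisfied.

Valid — all requirements satisfied.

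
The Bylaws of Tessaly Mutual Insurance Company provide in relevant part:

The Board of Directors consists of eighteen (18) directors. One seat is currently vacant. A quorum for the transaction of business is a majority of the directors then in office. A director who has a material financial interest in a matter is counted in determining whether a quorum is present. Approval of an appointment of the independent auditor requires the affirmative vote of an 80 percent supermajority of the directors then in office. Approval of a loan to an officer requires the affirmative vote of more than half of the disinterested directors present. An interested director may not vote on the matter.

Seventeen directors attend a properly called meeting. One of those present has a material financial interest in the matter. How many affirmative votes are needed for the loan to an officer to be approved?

The loan to an officer requires a majority of the disinterested directors present (17 − 1 = 16).
A majority of 16 is 9.

9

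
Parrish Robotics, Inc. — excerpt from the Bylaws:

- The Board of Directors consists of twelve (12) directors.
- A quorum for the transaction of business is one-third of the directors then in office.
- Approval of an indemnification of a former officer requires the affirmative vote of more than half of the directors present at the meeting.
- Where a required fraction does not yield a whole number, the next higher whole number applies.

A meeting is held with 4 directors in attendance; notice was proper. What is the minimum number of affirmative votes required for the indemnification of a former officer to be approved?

The indemnification of a former officer requires a majority of the directors present (4).
A majority of 4 is 3.

3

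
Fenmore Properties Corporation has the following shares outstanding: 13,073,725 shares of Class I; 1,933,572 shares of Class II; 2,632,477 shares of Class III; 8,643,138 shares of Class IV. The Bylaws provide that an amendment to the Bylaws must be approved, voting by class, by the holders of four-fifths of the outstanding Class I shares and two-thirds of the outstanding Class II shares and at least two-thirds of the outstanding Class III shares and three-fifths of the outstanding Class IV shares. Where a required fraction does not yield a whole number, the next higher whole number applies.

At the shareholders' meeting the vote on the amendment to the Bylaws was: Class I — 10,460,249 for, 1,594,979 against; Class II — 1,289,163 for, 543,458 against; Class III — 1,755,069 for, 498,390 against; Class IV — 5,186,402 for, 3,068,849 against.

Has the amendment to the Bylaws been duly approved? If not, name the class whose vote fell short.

Approved — every class gave the required vote.

Class I: 4/5 of 13073725 = 10458980; 10,458,980 required, 10,460,249 in favor — approved.
Class II: 2/3 of 1933572 = 1289048; 1,289,048 required, 1,289,163 in favor — approved.
Class III: 2/3 of 2632477 = 1754984.67, rounded up to 1754985; 1,754,985 required, 1,755,069 in favor — approved.
Class IV: 3/5 of 8643138 = 5185882.80, rounded up to 5185883; 5,185,883 required, 5,186,402 in favor — approved.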